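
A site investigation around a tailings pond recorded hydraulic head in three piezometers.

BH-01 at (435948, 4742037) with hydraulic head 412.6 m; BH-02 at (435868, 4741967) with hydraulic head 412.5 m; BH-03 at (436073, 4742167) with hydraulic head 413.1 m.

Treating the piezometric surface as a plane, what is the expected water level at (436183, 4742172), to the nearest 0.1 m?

With h = a·x + b·y + c and BH-01 as origin, the differences give:
  (-80)·a + (-70)·b = -0.1
  125·a + 130·b = +0.5
Eliminate b (×130 and ×(-70), subtract): -1650·a = 22.00 → a = ∂h/∂x = -0.01333
Back-substitute: b = ∂h/∂y = +0.01667.
h(436183, 4742172) = 412.6 + (-0.01333)·(235) + (+0.01667)·(135) = 412.6 -3.133 +2.250 = 411.717 m.

411.7 m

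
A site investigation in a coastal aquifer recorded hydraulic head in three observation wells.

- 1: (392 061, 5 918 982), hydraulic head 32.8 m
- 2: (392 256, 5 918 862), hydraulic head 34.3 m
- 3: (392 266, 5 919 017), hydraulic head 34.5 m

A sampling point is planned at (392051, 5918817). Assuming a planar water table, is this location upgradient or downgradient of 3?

With h = a·x + b·y + c and 1 as origin, the differences give:
  195·a + (-120)·b = +1.5
  205·a + 35·b = +1.7
Eliminate b (×35 and ×(-120), subtract): 31425·a = 256.50 → a = ∂h/∂x = +0.008162
Back-substitute: b = ∂h/∂y = +0.0007637.
Head at (392051, 5918817) = 32.8 + (+0.008162)·(-10) + (+0.0007637)·(-165) = 32.59 m.
That is lower than the 34.5 m at 3, so the point is downgradient.

downgradient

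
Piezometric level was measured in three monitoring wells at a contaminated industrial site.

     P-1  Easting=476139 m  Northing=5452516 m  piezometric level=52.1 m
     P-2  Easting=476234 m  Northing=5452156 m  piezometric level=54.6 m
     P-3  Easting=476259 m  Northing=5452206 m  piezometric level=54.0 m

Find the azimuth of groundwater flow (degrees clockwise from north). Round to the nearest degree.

037°

Three-point gradient (reference P-1): Δ to P-2 = (95, -360, +2.5), Δ to P-3 = (120, -310, +1.9).
∂h/∂x = -0.006618, ∂h/∂y = -0.008691 (det = 13750).
Flow direction (−∇h) has components (+0.006618 E, +0.008691 N).
Azimuth = atan2(E, N) = atan2(+0.006618, +0.008691) = 37.3° ≈ 037°.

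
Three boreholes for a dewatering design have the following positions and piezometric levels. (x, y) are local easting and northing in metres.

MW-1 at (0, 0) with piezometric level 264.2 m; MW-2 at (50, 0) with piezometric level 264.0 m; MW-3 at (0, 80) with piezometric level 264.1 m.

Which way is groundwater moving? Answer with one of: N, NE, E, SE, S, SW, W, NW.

∂h/∂x = (264.0 − 264.2) / (50 − 0) = -0.004000
∂h/∂y = (264.1 − 264.2) / (80 − 0) = -0.001250
Flow = −∇h = (+0.004000 east, +0.001250 north), which points east.

E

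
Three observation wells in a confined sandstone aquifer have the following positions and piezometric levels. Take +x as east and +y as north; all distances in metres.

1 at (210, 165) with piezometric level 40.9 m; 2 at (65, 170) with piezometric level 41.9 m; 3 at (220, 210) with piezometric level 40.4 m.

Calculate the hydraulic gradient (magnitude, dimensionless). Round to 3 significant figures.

Differences from 1: to 2 (Δx, Δy, Δh) = (-145, 5, +1.0); to 3 = (10, 45, -0.5).
Solve a·Δx + b·Δy = Δh: det = (-145)·45 − 10·5 = -6575.
∂h/∂x = [(+1.0)·45 − (-0.5)·5] / -6575 = -0.007224
∂h/∂y = [(-145)·(-0.5) − 10·(+1.0)] / -6575 = -0.009506
|∇h| = √(-0.007224² + -0.009506²) = 0.01194

0.0119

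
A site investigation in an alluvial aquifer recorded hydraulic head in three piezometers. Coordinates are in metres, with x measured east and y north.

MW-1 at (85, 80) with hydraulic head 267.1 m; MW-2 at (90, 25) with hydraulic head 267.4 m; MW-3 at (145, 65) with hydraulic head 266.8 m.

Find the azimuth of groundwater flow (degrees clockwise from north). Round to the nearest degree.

With h = a·x + b·y + c and MW-1 as origin, the differences give:
  5·a + (-55)·b = +0.3
  60·a + (-15)·b = -0.3
Eliminate b (×(-15) and ×(-55), subtract): 3225·a = -21.00 → a = ∂h/∂x = -0.006512
Back-substitute: b = ∂h/∂y = -0.006047.
Flow direction (−∇h) has components (+0.006512 E, +0.006047 N).
Azimuth = atan2(E, N) = atan2(+0.006512, +0.006047) = 47.1° ≈ 047°.

047°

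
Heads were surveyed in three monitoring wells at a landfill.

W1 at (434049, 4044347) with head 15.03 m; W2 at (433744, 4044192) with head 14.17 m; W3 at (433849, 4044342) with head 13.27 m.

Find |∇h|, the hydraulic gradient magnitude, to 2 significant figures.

0.015

Taking W1 as reference: W2−W1 = (-305, -155, -0.86); W3−W1 = (-200, -5, -1.76).
Determinant of the coordinate differences = (-305)·(-5) − (-200)·(-155) = -29475.
∂h/∂x = [(-0.86)·(-5) − (-1.76)·(-155)] / -29475 = +0.009109
∂h/∂y = [(-305)·(-1.76) − (-200)·(-0.86)] / -29475 = -0.01238
|∇h| = √(0.009109² + -0.01238²) = 0.01537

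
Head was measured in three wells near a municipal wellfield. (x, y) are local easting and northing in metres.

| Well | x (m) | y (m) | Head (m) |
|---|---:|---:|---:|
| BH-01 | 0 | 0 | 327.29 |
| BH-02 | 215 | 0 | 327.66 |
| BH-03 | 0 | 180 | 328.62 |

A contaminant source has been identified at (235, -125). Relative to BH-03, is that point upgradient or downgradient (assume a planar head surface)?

∂h/∂x = (327.66 − 327.29) / (215 − 0) = +0.001721
∂h/∂y = (328.62 − 327.29) / (180 − 0) = +0.007389
Head at (235, -125) = 327.29 + (+0.001721)·(235) + (+0.007389)·(-125) = 326.77 m.
That is lower than the 328.62 m at BH-03, so the point is downgradient.

downgradient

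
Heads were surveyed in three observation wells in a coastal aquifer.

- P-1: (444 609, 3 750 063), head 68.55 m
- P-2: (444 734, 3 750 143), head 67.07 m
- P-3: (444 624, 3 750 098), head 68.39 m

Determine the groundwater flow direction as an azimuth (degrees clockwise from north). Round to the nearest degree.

With h = a·x + b·y + c and P-1 as origin, the differences give:
  125·a + 80·b = -1.48
  15·a + 35·b = -0.16
Eliminate b (×35 and ×80, subtract): 3175·a = -39.000 → a = ∂h/∂x = -0.01228
Back-substitute: b = ∂h/∂y = +0.0006929.
Flow direction (−∇h) has components (+0.01228 E, -0.0006929 N).
Azimuth = atan2(E, N) = atan2(+0.01228, -0.0006929) = 93.2° ≈ 093°.

093°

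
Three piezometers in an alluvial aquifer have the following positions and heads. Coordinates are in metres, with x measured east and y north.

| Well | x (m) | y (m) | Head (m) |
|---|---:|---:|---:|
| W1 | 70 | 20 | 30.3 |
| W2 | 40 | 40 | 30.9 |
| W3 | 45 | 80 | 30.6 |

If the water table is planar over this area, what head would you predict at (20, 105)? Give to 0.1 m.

Three-point gradient (reference W1): Δ to W2 = (-30, 20, +0.6), Δ to W3 = (-25, 60, +0.3).
∂h/∂x = -0.02308, ∂h/∂y = -0.004615 (det = -1300).
h(20, 105) = 30.3 + (-0.02308)·(-50) + (-0.004615)·(85) = 30.3 +1.154 -0.392 = 31.062 m.

31.1 m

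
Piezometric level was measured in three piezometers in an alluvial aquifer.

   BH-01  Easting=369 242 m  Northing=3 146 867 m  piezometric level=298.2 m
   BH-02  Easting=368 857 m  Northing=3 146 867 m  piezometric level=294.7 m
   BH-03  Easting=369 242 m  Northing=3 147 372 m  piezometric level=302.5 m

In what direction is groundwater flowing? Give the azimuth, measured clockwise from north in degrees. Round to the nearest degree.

227°

∂h/∂x = (294.7 − 298.2) / (368857 − 369242) = +0.009091
∂h/∂y = (302.5 − 298.2) / (3147372 − 3146867) = +0.008515
Flow direction (−∇h) has components (-0.009091 E, -0.008515 N).
Azimuth = atan2(E, N) = atan2(-0.009091, -0.008515) = 226.9° ≈ 227°.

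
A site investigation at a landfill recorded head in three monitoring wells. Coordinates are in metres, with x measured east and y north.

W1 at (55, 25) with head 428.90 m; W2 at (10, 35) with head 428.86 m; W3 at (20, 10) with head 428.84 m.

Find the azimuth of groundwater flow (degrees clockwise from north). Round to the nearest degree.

223°

With h = a·x + b·y + c and W1 as origin, the differences give:
  (-45)·a + 10·b = -0.04
  (-35)·a + (-15)·b = -0.06
Eliminate b (×(-15) and ×10, subtract): 1025·a = 1.200 → a = ∂h/∂x = +0.001171
Back-substitute: b = ∂h/∂y = +0.001268.
Flow direction (−∇h) has components (-0.001171 E, -0.001268 N).
Azimuth = atan2(E, N) = atan2(-0.001171, -0.001268) = 222.7° ≈ 223°.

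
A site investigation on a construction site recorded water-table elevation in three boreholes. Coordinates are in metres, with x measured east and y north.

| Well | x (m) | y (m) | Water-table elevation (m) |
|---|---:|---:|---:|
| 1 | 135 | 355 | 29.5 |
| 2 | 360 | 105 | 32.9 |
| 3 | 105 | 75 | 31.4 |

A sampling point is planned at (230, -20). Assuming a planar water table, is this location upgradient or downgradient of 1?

With h = a·x + b·y + c and 1 as origin, the differences give:
  225·a + (-250)·b = +3.4
  (-30)·a + (-280)·b = +1.9
Eliminate b (×(-280) and ×(-250), subtract): -70500·a = -477.00 → a = ∂h/∂x = +0.006766
Back-substitute: b = ∂h/∂y = -0.007511.
Head at (230, -20) = 29.5 + (+0.006766)·(95) + (-0.007511)·(-375) = 32.96 m.
That is higher than the 29.5 m at 1, so the point is upgradient.

upgradient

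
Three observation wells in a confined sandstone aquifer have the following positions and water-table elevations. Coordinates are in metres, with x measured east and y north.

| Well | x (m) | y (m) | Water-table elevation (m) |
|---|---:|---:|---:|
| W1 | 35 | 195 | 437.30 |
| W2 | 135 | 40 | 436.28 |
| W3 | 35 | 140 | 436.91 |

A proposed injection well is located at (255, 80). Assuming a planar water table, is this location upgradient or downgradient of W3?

downgradient

With h = a·x + b·y + c and W1 as origin, the differences give:
  100·a + (-155)·b = -1.02
  0·a + (-55)·b = -0.39
Eliminate b (×(-55) and ×(-155), subtract): -5500·a = -4.350 → a = ∂h/∂x = +0.0007909
Back-substitute: b = ∂h/∂y = +0.007091.
Head at (255, 80) = 437.30 + (+0.0007909)·(220) + (+0.007091)·(-115) = 436.66 m.
That is lower than the 436.91 m at W3, so the point is downgradient.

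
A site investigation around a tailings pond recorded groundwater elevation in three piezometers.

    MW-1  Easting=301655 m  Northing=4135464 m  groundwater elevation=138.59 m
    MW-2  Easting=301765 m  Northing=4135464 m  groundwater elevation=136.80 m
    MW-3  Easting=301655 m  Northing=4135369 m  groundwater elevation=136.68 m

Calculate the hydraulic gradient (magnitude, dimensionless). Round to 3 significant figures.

0.0259

∂h/∂x = (136.80 − 138.59) / (301765 − 301655) = -0.01627
∂h/∂y = (136.68 − 138.59) / (4135369 − 4135464) = +0.02011
|∇h| = √(-0.01627² + 0.02011²) = 0.02587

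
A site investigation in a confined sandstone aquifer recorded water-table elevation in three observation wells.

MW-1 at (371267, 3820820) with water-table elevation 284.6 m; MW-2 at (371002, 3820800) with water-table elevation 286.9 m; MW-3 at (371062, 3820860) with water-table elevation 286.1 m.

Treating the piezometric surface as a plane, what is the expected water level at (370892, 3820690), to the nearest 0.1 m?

288.4 m

Differences from MW-1: to MW-2 (Δx, Δy, Δh) = (-265, -20, +2.3); to MW-3 = (-205, 40, +1.5).
Solve a·Δx + b·Δy = Δh: det = (-265)·40 − (-205)·(-20) = -14700.
∂h/∂x = [(+2.3)·40 − (+1.5)·(-20)] / -14700 = -0.008299
∂h/∂y = [(-265)·(+1.5) − (-205)·(+2.3)] / -14700 = -0.005034
h(370892, 3820690) = 284.6 + (-0.008299)·(-375) + (-0.005034)·(-130) = 284.6 +3.112 +0.654 = 288.367 m.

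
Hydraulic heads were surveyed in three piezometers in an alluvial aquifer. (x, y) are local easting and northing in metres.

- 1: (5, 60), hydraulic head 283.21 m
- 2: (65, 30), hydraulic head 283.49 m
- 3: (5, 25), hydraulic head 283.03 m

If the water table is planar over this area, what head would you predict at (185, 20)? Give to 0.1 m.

284.3 m

With h = a·x + b·y + c and 1 as origin, the differences give:
  60·a + (-30)·b = +0.28
  0·a + (-35)·b = -0.18
Eliminate b (×(-35) and ×(-30), subtract): -2100·a = -15.200 → a = ∂h/∂x = +0.007238
Back-substitute: b = ∂h/∂y = +0.005143.
h(185, 20) = 283.21 + (+0.007238)·(180) + (+0.005143)·(-40) = 283.21 +1.303 -0.206 = 284.307 m.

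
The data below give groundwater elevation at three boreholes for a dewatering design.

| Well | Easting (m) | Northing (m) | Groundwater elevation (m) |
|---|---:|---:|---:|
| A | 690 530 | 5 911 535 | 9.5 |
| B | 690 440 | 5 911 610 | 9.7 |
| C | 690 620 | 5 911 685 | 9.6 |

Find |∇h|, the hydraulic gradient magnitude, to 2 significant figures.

0.0017

Taking A as reference: B−A = (-90, 75, +0.2); C−A = (90, 150, +0.1).
Solve a·Δx + b·Δy = Δh: det = (-90)·150 − 90·75 = -20250.
∂h/∂x = [(+0.2)·150 − (+0.1)·75] / -20250 = -0.001111
∂h/∂y = [(-90)·(+0.1) − 90·(+0.2)] / -20250 = +0.001333
|∇h| = √(-0.001111² + 0.001333²) = 0.001735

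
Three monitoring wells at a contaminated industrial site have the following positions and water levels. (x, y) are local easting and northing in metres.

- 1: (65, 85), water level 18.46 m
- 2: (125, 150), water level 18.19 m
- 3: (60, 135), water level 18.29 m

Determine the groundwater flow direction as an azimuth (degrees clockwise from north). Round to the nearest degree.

012°

Differences from 1: to 2 (Δx, Δy, Δh) = (60, 65, -0.27); to 3 = (-5, 50, -0.17).
Determinant of the coordinate differences = 60·50 − (-5)·65 = 3325.
∂h/∂x = [(-0.27)·50 − (-0.17)·65] / 3325 = -0.0007368
∂h/∂y = [60·(-0.17) − (-5)·(-0.27)] / 3325 = -0.003474
Flow direction (−∇h) has components (+0.0007368 E, +0.003474 N).
Azimuth = atan2(E, N) = atan2(+0.0007368, +0.003474) = 12.0° ≈ 012°.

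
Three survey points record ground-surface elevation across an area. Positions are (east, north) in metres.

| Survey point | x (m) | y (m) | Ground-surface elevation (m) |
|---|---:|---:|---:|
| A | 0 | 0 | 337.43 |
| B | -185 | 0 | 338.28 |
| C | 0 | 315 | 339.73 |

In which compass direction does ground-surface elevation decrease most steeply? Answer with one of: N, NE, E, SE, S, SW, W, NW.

∂z/∂x = (338.28 − 337.43) / (-185 − 0) = -0.004595
∂z/∂y = (339.73 − 337.43) / (315 − 0) = +0.007302
Steepest decrease is along −∇f = (+0.004595 E, -0.007302 N) → southeast.

SE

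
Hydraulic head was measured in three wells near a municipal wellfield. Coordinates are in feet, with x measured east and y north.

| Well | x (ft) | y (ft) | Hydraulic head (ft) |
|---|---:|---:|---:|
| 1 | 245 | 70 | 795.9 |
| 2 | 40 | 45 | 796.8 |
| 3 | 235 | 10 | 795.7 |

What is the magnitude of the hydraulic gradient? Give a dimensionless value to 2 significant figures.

Differences from 1: to 2 (Δx, Δy, Δh) = (-205, -25, +0.9); to 3 = (-10, -60, -0.2).
Determinant of the coordinate differences = (-205)·(-60) − (-10)·(-25) = 12050.
∂h/∂x = [(+0.9)·(-60) − (-0.2)·(-25)] / 12050 = -0.004896
∂h/∂y = [(-205)·(-0.2) − (-10)·(+0.9)] / 12050 = +0.004149
|∇h| = √(-0.004896² + 0.004149²) = 0.006418

0.0064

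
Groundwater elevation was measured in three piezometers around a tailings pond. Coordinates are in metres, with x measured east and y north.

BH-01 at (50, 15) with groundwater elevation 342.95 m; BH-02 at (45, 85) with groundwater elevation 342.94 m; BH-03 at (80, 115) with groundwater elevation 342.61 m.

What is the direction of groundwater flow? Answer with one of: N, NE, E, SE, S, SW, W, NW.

E

Taking BH-01 as reference: BH-02−BH-01 = (-5, 70, -0.01); BH-03−BH-01 = (30, 100, -0.34).
Determinant of the coordinate differences = (-5)·100 − 30·70 = -2600.
∂h/∂x = [(-0.01)·100 − (-0.34)·70] / -2600 = -0.008769
∂h/∂y = [(-5)·(-0.34) − 30·(-0.01)] / -2600 = -0.0007692
Flow = −∇h = (+0.008769 east, +0.0007692 north), which points east.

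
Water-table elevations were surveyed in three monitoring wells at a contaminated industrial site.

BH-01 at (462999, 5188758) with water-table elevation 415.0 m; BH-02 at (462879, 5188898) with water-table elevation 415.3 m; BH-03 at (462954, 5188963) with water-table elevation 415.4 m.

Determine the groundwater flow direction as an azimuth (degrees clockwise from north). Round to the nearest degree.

171°

With h = a·x + b·y + c and BH-01 as origin, the differences give:
  (-120)·a + 140·b = +0.3
  (-45)·a + 205·b = +0.4
Eliminate b (×205 and ×140, subtract): -18300·a = 5.50 → a = ∂h/∂x = -0.0003005
Back-substitute: b = ∂h/∂y = +0.001885.
Flow direction (−∇h) has components (+0.0003005 E, -0.001885 N).
Azimuth = atan2(E, N) = atan2(+0.0003005, -0.001885) = 170.9° ≈ 171°.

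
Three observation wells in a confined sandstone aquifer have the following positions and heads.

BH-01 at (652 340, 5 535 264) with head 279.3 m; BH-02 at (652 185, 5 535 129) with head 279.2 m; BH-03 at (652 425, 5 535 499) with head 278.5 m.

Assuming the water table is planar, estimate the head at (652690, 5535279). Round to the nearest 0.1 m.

Three-point gradient (reference BH-01): Δ to BH-02 = (-155, -135, -0.1), Δ to BH-03 = (85, 235, -0.8).
∂h/∂x = +0.005271, ∂h/∂y = -0.005311 (det = -24950).
h(652690, 5535279) = 279.3 + (+0.005271)·(350) + (-0.005311)·(15) = 279.3 +1.845 -0.080 = 281.065 m.

281.1 m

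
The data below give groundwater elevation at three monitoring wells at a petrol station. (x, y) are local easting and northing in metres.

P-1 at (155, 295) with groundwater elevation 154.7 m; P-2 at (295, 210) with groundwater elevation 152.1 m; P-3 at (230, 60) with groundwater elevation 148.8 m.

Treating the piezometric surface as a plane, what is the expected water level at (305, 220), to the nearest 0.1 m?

Three-point gradient (reference P-1): Δ to P-2 = (140, -85, -2.6), Δ to P-3 = (75, -235, -5.9).
∂h/∂x = -0.004128, ∂h/∂y = +0.02379 (det = -26525).
h(305, 220) = 154.7 + (-0.004128)·(150) + (+0.02379)·(-75) = 154.7 -0.619 -1.784 = 152.297 m.

152.3 m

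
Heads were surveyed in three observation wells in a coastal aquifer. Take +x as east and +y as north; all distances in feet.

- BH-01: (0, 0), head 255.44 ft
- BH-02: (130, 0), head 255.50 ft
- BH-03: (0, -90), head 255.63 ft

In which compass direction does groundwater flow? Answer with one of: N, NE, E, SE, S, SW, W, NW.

∂h/∂x = (255.50 − 255.44) / (130 − 0) = +0.0004615
∂h/∂y = (255.63 − 255.44) / (-90 − 0) = -0.002111
Flow = −∇h = (-0.0004615 east, +0.002111 north), which points north.

N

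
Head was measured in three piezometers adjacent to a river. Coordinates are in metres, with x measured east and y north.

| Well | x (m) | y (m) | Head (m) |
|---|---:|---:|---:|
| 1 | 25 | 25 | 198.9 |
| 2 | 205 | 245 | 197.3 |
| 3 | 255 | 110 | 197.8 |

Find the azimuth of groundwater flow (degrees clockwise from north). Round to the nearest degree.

Taking 1 as reference: 2−1 = (180, 220, -1.6); 3−1 = (230, 85, -1.1).
Solve a·Δx + b·Δy = Δh: det = 180·85 − 230·220 = -35300.
∂h/∂x = [(-1.6)·85 − (-1.1)·220] / -35300 = -0.003003
∂h/∂y = [180·(-1.1) − 230·(-1.6)] / -35300 = -0.004816
Flow direction (−∇h) has components (+0.003003 E, +0.004816 N).
Azimuth = atan2(E, N) = atan2(+0.003003, +0.004816) = 31.9° ≈ 032°.

032°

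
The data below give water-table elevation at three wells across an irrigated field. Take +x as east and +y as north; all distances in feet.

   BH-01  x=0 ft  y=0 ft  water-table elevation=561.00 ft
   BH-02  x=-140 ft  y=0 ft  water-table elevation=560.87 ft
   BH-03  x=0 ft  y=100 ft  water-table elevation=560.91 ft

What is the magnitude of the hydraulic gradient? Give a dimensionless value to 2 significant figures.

0.0013

∂h/∂x = (560.87 − 561.00) / (-140 − 0) = +0.0009286
∂h/∂y = (560.91 − 561.00) / (100 − 0) = -0.0009000
|∇h| = √(0.0009286² + -0.0009000²) = 0.001293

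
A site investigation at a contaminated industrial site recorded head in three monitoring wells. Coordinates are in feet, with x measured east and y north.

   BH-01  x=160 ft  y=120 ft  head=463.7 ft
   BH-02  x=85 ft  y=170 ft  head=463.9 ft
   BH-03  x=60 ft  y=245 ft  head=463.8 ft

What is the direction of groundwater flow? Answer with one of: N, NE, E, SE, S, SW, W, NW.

Three-point gradient (reference BH-01): Δ to BH-02 = (-75, 50, +0.2), Δ to BH-03 = (-100, 125, +0.1).
∂h/∂x = -0.004571, ∂h/∂y = -0.002857 (det = -4375).
Flow = −∇h = (+0.004571 east, +0.002857 north), which points northeast.

NE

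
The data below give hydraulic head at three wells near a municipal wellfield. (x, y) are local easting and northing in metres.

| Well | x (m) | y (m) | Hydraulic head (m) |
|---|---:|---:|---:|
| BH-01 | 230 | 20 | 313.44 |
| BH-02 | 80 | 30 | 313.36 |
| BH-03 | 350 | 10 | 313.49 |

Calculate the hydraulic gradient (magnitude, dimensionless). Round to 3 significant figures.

0.00707

Differences from BH-01: to BH-02 (Δx, Δy, Δh) = (-150, 10, -0.08); to BH-03 = (120, -10, +0.05).
Determinant of the coordinate differences = (-150)·(-10) − 120·10 = 300.
∂h/∂x = [(-0.08)·(-10) − (+0.05)·10] / 300 = +0.0010000
∂h/∂y = [(-150)·(+0.05) − 120·(-0.08)] / 300 = +0.007000
|∇h| = √(0.0010000² + 0.007000²) = 0.007071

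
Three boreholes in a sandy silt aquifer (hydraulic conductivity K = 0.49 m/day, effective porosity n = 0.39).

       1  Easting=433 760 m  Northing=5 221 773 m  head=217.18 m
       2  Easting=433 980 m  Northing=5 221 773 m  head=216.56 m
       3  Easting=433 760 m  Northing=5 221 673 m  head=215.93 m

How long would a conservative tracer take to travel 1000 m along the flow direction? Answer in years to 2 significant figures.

170 years

∂h/∂x = (216.56 − 217.18) / (433980 − 433760) = -0.002818
∂h/∂y = (215.93 − 217.18) / (5221673 − 5221773) = +0.01250
|∇h| = √(-0.002818² + 0.01250²) = 0.01281
Seepage velocity v = K·i/n = 0.49 × 0.01281 / 0.39 = 0.01609 m/day.
t = 1000 / 0.01609 = 6.215e+04 days = 170 years.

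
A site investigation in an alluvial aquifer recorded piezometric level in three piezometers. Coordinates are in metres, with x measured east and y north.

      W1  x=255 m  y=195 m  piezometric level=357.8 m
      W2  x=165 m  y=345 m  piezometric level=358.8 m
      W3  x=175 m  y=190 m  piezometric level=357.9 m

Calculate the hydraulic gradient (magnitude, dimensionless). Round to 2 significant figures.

0.0059

Taking W1 as reference: W2−W1 = (-90, 150, +1.0); W3−W1 = (-80, -5, +0.1).
Determinant of the coordinate differences = (-90)·(-5) − (-80)·150 = 12450.
∂h/∂x = [(+1.0)·(-5) − (+0.1)·150] / 12450 = -0.001606
∂h/∂y = [(-90)·(+0.1) − (-80)·(+1.0)] / 12450 = +0.005703
|∇h| = √(-0.001606² + 0.005703²) = 0.005925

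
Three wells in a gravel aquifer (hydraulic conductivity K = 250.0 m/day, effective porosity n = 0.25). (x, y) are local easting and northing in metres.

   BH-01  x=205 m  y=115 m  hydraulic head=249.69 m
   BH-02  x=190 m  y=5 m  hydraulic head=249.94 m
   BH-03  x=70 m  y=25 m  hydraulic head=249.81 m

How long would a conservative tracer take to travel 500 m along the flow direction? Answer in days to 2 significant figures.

200 days

With h = a·x + b·y + c and BH-01 as origin, the differences give:
  (-15)·a + (-110)·b = +0.25
  (-135)·a + (-90)·b = +0.12
Eliminate b (×(-90) and ×(-110), subtract): -13500·a = -9.300 → a = ∂h/∂x = +0.0006889
Back-substitute: b = ∂h/∂y = -0.002367.
|∇h| = √(0.0006889² + -0.002367²) = 0.002465
Seepage velocity v = K·i/n = 250.0 × 0.002465 / 0.25 = 2.465 m/day.
t = 500 / 2.465 = 202.8 days.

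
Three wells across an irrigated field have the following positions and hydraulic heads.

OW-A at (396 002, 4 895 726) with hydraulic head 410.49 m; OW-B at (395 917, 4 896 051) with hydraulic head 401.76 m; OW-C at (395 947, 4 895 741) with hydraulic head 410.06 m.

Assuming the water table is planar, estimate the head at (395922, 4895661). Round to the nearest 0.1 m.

412.2 m

Taking OW-A as reference: OW-B−OW-A = (-85, 325, -8.73); OW-C−OW-A = (-55, 15, -0.43).
Determinant of the coordinate differences = (-85)·15 − (-55)·325 = 16600.
∂h/∂x = [(-8.73)·15 − (-0.43)·325] / 16600 = +0.0005301
∂h/∂y = [(-85)·(-0.43) − (-55)·(-8.73)] / 16600 = -0.02672
h(395922, 4895661) = 410.49 + (+0.0005301)·(-80) + (-0.02672)·(-65) = 410.49 -0.042 +1.737 = 412.185 m.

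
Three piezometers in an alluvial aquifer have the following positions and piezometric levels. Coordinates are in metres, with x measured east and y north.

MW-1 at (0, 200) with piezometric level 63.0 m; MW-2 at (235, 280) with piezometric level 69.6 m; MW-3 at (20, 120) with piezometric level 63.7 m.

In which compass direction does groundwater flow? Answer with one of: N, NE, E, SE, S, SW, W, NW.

W

With h = a·x + b·y + c and MW-1 as origin, the differences give:
  235·a + 80·b = +6.6
  20·a + (-80)·b = +0.7
Eliminate b (×(-80) and ×80, subtract): -20400·a = -584.00 → a = ∂h/∂x = +0.02863
Back-substitute: b = ∂h/∂y = -0.001593.
Flow = −∇h = (-0.02863 east, +0.001593 north), which points west.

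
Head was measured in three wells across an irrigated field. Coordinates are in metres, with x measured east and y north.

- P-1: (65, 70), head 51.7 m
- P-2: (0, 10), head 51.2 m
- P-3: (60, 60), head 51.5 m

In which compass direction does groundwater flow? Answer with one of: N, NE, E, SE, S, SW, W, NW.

With h = a·x + b·y + c and P-1 as origin, the differences give:
  (-65)·a + (-60)·b = -0.5
  (-5)·a + (-10)·b = -0.2
Eliminate b (×(-10) and ×(-60), subtract): 350·a = -7.00 → a = ∂h/∂x = -0.02000
Back-substitute: b = ∂h/∂y = +0.03000.
Flow = −∇h = (+0.02000 east, -0.03000 north), which points southeast.

SE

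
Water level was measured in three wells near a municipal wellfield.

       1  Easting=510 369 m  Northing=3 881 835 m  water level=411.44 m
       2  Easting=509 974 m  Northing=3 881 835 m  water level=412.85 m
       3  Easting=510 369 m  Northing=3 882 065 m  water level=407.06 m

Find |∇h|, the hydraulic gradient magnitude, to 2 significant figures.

0.019

∂h/∂x = (412.85 − 411.44) / (509974 − 510369) = -0.003570
∂h/∂y = (407.06 − 411.44) / (3882065 − 3881835) = -0.01904
|∇h| = √(-0.003570² + -0.01904²) = 0.01937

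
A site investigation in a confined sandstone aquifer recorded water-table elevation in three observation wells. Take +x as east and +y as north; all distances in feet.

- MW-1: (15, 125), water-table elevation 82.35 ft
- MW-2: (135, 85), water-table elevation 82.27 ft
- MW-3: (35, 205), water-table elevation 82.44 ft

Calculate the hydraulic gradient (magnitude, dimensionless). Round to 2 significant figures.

0.0012

With h = a·x + b·y + c and MW-1 as origin, the differences give:
  120·a + (-40)·b = -0.08
  20·a + 80·b = +0.09
Eliminate b (×80 and ×(-40), subtract): 10400·a = -2.800 → a = ∂h/∂x = -0.0002692
Back-substitute: b = ∂h/∂y = +0.001192.
|∇h| = √(-0.0002692² + 0.001192²) = 0.001222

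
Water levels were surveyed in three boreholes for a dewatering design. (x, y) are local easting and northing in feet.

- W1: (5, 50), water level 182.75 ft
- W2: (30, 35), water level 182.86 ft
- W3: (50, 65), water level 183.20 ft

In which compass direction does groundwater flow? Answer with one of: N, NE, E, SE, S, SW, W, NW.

Differences from W1: to W2 (Δx, Δy, Δh) = (25, -15, +0.11); to W3 = (45, 15, +0.45).
Determinant of the coordinate differences = 25·15 − 45·(-15) = 1050.
∂h/∂x = [(+0.11)·15 − (+0.45)·(-15)] / 1050 = +0.008000
∂h/∂y = [25·(+0.45) − 45·(+0.11)] / 1050 = +0.006000
Flow = −∇h = (-0.008000 east, -0.006000 north), which points southwest.

SW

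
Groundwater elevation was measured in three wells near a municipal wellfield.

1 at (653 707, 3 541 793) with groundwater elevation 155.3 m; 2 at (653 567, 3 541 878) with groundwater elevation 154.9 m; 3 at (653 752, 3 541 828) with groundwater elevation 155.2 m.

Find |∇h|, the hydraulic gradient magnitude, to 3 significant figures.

With h = a·x + b·y + c and 1 as origin, the differences give:
  (-140)·a + 85·b = -0.4
  45·a + 35·b = -0.1
Eliminate b (×35 and ×85, subtract): -8725·a = -5.50 → a = ∂h/∂x = +0.0006304
Back-substitute: b = ∂h/∂y = -0.003668.
|∇h| = √(0.0006304² + -0.003668²) = 0.003722

0.00372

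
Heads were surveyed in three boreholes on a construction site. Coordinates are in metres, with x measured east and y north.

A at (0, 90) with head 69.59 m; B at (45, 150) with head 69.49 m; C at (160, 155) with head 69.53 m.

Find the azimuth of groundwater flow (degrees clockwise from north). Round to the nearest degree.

348°

Taking A as reference: B−A = (45, 60, -0.10); C−A = (160, 65, -0.06).
Determinant of the coordinate differences = 45·65 − 160·60 = -6675.
∂h/∂x = [(-0.10)·65 − (-0.06)·60] / -6675 = +0.0004345
∂h/∂y = [45·(-0.06) − 160·(-0.10)] / -6675 = -0.001993
Flow direction (−∇h) has components (-0.0004345 E, +0.001993 N).
Azimuth = atan2(E, N) = atan2(-0.0004345, +0.001993) = 347.7° ≈ 348°.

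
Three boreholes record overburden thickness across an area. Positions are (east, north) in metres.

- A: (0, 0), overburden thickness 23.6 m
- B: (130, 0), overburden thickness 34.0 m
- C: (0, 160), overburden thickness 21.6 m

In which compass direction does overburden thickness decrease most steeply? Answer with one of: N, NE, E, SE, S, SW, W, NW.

∂d/∂x = (34.0 − 23.6) / (130 − 0) = +0.08000
∂d/∂y = (21.6 − 23.6) / (160 − 0) = -0.01250
Steepest decrease is along −∇f = (-0.08000 E, +0.01250 N) → west.

W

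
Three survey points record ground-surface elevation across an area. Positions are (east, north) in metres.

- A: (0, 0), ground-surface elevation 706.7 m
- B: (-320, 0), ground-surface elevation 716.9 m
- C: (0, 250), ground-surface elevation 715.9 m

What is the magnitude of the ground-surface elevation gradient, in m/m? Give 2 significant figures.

∂z/∂x = (716.9 − 706.7) / (-320 − 0) = -0.03187
∂z/∂y = (715.9 − 706.7) / (250 − 0) = +0.03680
|∇f| = √(-0.03187² + 0.03680²) = 0.04868 m/m

0.049 m/m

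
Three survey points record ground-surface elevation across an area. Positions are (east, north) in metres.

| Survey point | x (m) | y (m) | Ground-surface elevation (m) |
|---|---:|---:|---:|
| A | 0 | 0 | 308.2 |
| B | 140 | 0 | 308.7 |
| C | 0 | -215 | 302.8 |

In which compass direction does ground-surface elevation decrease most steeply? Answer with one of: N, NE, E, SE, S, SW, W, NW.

∂z/∂x = (308.7 − 308.2) / (140 − 0) = +0.003571
∂z/∂y = (302.8 − 308.2) / (-215 − 0) = +0.02512
Steepest decrease is along −∇f = (-0.003571 E, -0.02512 N) → south.

S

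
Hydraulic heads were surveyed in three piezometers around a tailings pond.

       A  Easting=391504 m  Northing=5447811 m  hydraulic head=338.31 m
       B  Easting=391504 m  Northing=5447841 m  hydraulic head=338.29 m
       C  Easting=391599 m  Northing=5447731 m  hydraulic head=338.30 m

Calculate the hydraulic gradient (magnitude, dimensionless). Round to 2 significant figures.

0.00094

Three-point gradient (reference A): Δ to B = (0, 30, -0.02), Δ to C = (95, -80, -0.01).
∂h/∂x = -0.0006667, ∂h/∂y = -0.0006667 (det = -2850).
|∇h| = √(-0.0006667² + -0.0006667²) = 0.0009429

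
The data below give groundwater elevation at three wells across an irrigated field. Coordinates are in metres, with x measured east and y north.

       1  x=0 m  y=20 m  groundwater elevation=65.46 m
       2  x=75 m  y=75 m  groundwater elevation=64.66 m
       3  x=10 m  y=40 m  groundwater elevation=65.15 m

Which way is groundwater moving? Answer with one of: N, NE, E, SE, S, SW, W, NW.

Taking 1 as reference: 2−1 = (75, 55, -0.80); 3−1 = (10, 20, -0.31).
Solve a·Δx + b·Δy = Δh: det = 75·20 − 10·55 = 950.
∂h/∂x = [(-0.80)·20 − (-0.31)·55] / 950 = +0.001105
∂h/∂y = [75·(-0.31) − 10·(-0.80)] / 950 = -0.01605
Flow = −∇h = (-0.001105 east, +0.01605 north), which points north.

N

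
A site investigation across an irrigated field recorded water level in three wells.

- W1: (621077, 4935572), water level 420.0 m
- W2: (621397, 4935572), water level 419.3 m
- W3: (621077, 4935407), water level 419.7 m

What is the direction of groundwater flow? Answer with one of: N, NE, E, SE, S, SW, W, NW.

∂h/∂x = (419.3 − 420.0) / (621397 − 621077) = -0.002187
∂h/∂y = (419.7 − 420.0) / (4935407 − 4935572) = +0.001818
Flow = −∇h = (+0.002187 east, -0.001818 north), which points southeast.

SE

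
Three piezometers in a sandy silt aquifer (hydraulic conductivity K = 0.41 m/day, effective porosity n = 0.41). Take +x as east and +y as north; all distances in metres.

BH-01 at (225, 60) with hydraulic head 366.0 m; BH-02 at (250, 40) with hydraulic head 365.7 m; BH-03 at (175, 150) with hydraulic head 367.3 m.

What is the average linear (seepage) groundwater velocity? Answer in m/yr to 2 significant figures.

5.1 m/yr

Differences from BH-01: to BH-02 (Δx, Δy, Δh) = (25, -20, -0.3); to BH-03 = (-50, 90, +1.3).
Solve a·Δx + b·Δy = Δh: det = 25·90 − (-50)·(-20) = 1250.
∂h/∂x = [(-0.3)·90 − (+1.3)·(-20)] / 1250 = -0.0008000
∂h/∂y = [25·(+1.3) − (-50)·(-0.3)] / 1250 = +0.01400
|∇h| = √(-0.0008000² + 0.01400²) = 0.01402
Seepage velocity v = K·i/n = 0.41 × 0.01402 / 0.41 = 0.01402 m/day = 5.121 m/yr.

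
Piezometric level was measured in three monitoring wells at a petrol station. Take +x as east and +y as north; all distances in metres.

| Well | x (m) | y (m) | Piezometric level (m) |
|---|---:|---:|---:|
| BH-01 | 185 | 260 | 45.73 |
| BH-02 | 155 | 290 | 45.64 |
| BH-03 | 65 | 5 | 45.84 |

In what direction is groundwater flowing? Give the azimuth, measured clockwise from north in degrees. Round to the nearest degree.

306°

Differences from BH-01: to BH-02 (Δx, Δy, Δh) = (-30, 30, -0.09); to BH-03 = (-120, -255, +0.11).
Solve a·Δx + b·Δy = Δh: det = (-30)·(-255) − (-120)·30 = 11250.
∂h/∂x = [(-0.09)·(-255) − (+0.11)·30] / 11250 = +0.001747
∂h/∂y = [(-30)·(+0.11) − (-120)·(-0.09)] / 11250 = -0.001253
Flow direction (−∇h) has components (-0.001747 E, +0.001253 N).
Azimuth = atan2(E, N) = atan2(-0.001747, +0.001253) = 305.7° ≈ 306°.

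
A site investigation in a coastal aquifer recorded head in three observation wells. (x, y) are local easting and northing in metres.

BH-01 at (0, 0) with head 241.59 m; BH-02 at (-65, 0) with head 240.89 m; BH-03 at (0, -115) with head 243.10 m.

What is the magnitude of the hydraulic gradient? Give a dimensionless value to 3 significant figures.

0.0170

∂h/∂x = (240.89 − 241.59) / (-65 − 0) = +0.01077
∂h/∂y = (243.10 − 241.59) / (-115 − 0) = -0.01313
|∇h| = √(0.01077² + -0.01313²) = 0.01698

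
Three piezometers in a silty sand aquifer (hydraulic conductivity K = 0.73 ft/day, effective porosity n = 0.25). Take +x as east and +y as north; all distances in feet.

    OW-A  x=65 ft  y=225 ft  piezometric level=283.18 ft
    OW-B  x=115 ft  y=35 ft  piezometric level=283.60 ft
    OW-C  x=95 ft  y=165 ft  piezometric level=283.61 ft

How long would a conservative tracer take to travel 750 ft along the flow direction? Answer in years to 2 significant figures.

With h = a·x + b·y + c and OW-A as origin, the differences give:
  50·a + (-190)·b = +0.42
  30·a + (-60)·b = +0.43
Eliminate b (×(-60) and ×(-190), subtract): 2700·a = 56.500 → a = ∂h/∂x = +0.02093
Back-substitute: b = ∂h/∂y = +0.003296.
|∇h| = √(0.02093² + 0.003296²) = 0.02119
Seepage velocity v = K·i/n = 0.73 × 0.02119 / 0.25 = 0.06187 ft/day.
t = 750 / 0.06187 = 1.212e+04 days = 33.2 years.

33 years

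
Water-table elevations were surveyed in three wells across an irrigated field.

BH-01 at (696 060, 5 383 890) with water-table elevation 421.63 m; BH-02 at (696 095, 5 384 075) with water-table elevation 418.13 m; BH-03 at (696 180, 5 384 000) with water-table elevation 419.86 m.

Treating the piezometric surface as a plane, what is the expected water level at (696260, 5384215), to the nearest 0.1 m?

415.9 m

Differences from BH-01: to BH-02 (Δx, Δy, Δh) = (35, 185, -3.50); to BH-03 = (120, 110, -1.77).
Determinant of the coordinate differences = 35·110 − 120·185 = -18350.
∂h/∂x = [(-3.50)·110 − (-1.77)·185] / -18350 = +0.003136
∂h/∂y = [35·(-1.77) − 120·(-3.50)] / -18350 = -0.01951
h(696260, 5384215) = 421.63 + (+0.003136)·(200) + (-0.01951)·(325) = 421.63 +0.627 -6.341 = 415.916 m.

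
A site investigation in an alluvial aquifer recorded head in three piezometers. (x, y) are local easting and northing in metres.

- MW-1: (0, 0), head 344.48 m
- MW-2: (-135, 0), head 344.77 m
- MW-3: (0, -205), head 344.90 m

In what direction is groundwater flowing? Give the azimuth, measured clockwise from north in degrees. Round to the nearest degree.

∂h/∂x = (344.77 − 344.48) / (-135 − 0) = -0.002148
∂h/∂y = (344.90 − 344.48) / (-205 − 0) = -0.002049
Flow direction (−∇h) has components (+0.002148 E, +0.002049 N).
Azimuth = atan2(E, N) = atan2(+0.002148, +0.002049) = 46.4° ≈ 046°.

046°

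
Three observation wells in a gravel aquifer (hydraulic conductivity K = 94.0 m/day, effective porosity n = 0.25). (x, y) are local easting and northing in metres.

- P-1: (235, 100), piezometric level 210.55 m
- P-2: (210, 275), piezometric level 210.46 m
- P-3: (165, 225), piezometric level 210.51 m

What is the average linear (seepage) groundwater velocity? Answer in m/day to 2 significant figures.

0.28 m/day

Differences from P-1: to P-2 (Δx, Δy, Δh) = (-25, 175, -0.09); to P-3 = (-70, 125, -0.04).
Determinant of the coordinate differences = (-25)·125 − (-70)·175 = 9125.
∂h/∂x = [(-0.09)·125 − (-0.04)·175] / 9125 = -0.0004658
∂h/∂y = [(-25)·(-0.04) − (-70)·(-0.09)] / 9125 = -0.0005808
|∇h| = √(-0.0004658² + -0.0005808²) = 0.0007445
Seepage velocity v = K·i/n = 94.0 × 0.0007445 / 0.25 = 0.2799 m/day.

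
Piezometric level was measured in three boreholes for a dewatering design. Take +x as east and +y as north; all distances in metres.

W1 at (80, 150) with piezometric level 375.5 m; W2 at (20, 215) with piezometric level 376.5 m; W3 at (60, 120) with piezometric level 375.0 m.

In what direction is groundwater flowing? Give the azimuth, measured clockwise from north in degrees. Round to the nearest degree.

With h = a·x + b·y + c and W1 as origin, the differences give:
  (-60)·a + 65·b = +1.0
  (-20)·a + (-30)·b = -0.5
Eliminate b (×(-30) and ×65, subtract): 3100·a = 2.50 → a = ∂h/∂x = +0.0008065
Back-substitute: b = ∂h/∂y = +0.01613.
Flow direction (−∇h) has components (-0.0008065 E, -0.01613 N).
Azimuth = atan2(E, N) = atan2(-0.0008065, -0.01613) = 182.9° ≈ 183°.

183°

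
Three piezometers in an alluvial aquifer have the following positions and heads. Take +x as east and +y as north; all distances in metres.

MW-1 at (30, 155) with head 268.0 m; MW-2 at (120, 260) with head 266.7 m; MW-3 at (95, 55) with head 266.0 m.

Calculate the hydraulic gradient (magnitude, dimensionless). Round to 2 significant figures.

0.022

Taking MW-1 as reference: MW-2−MW-1 = (90, 105, -1.3); MW-3−MW-1 = (65, -100, -2.0).
Determinant of the coordinate differences = 90·(-100) − 65·105 = -15825.
∂h/∂x = [(-1.3)·(-100) − (-2.0)·105] / -15825 = -0.02148
∂h/∂y = [90·(-2.0) − 65·(-1.3)] / -15825 = +0.006035
|∇h| = √(-0.02148² + 0.006035²) = 0.02231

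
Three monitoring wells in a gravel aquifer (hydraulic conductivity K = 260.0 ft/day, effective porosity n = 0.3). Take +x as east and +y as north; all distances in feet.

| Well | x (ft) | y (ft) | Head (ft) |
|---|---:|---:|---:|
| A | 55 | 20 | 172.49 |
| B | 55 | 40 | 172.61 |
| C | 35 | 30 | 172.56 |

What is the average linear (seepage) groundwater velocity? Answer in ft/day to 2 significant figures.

5.2 ft/day

Taking A as reference: B−A = (0, 20, +0.12); C−A = (-20, 10, +0.07).
Determinant of the coordinate differences = 0·10 − (-20)·20 = 400.
∂h/∂x = [(+0.12)·10 − (+0.07)·20] / 400 = -0.0005000
∂h/∂y = [0·(+0.07) − (-20)·(+0.12)] / 400 = +0.006000
|∇h| = √(-0.0005000² + 0.006000²) = 0.006021
Seepage velocity v = K·i/n = 260.0 × 0.006021 / 0.3 = 5.218 ft/day.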